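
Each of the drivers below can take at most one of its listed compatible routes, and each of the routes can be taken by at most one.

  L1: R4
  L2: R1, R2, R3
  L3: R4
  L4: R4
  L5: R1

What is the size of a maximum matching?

3

Unit-capacity flow: source→left, listed edges, right→sink; max matching = max flow.
Augmenting path L1→R4 (+1); matched 1.
Augmenting path L2→R1 (+1); matched 2.
Augmenting path L5→R1→L2→R2 (+1); matched 3.
No augmenting path remains; maximum matching = 3.
König certificate: {L2, L5, R4} is a vertex cover of size 3 (every listed pair touches it), so no matching can be larger.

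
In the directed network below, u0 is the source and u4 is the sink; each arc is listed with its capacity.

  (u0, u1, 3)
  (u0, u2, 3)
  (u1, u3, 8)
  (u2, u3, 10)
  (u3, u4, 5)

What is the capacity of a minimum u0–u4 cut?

5

Augment u0→u1→u3→u4: bottleneck 3, flow now 3.
Augment u0→u2→u3→u4: bottleneck 2, flow now 5.
No augmenting path remains; maximum flow = 5.
By max-flow min-cut, the minimum cut capacity equals the max flow.
In the residual graph, reachable from u0: {u0, u1, u2, u3}.
Min-cut edges: u3→u4 (5); capacity 5 = 5.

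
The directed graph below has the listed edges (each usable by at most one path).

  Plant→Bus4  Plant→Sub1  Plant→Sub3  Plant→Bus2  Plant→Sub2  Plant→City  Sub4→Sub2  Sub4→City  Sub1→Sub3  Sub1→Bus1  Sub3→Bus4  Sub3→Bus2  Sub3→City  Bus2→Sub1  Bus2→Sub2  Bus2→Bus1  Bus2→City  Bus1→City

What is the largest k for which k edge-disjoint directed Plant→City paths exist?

4

Assign every edge capacity 1; by Menger, the answer equals the max flow.
Path Plant→City (+1); total 1.
Path Plant→Sub3→City (+1); total 2.
Path Plant→Bus2→City (+1); total 3.
Path Plant→Sub1→Bus1→City (+1); total 4.
No residual Plant→City path; max flow = 4.
Certifying cut of size 4: {Plant→Bus2, Plant→City, Plant→Sub1, Plant→Sub3}.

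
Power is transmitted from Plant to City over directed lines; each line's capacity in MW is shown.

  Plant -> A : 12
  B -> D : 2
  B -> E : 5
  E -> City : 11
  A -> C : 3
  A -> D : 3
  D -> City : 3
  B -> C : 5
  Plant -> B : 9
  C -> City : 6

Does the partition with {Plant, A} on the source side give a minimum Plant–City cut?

Given cut capacity: 9 + 3 + 3 = 15.
Augment Plant→A→C→City: bottleneck 3, flow now 3.
Augment Plant→A→D→City: bottleneck 3, flow now 6.
Augment Plant→B→C→City: bottleneck 3, flow now 9.
Augment Plant→B→E→City: bottleneck 5, flow now 14.
No augmenting path remains; maximum flow = 14.
In the residual graph, reachable from Plant: {Plant, A, B, C, D}.
Min-cut edges: B→E (5), C→City (6), D→City (3); capacity 5 + 6 + 3 = 14.
Cut capacity 15 exceeds the max flow 14, so it is not minimum.

No — its capacity is 15, but the minimum cut has capacity 14.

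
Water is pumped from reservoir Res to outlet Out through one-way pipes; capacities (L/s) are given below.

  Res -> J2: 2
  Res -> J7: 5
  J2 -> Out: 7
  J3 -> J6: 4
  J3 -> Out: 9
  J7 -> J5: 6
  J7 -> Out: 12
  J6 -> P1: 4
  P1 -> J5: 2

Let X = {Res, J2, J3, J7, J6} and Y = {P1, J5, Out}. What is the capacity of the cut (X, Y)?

Edges leaving {Res, J2, J3, J7, J6}: J2→Out (7), J3→Out (9), J7→J5 (6), J7→Out (12), J6→P1 (4).
Cut capacity = 7 + 9 + 6 + 12 + 4 = 38.

38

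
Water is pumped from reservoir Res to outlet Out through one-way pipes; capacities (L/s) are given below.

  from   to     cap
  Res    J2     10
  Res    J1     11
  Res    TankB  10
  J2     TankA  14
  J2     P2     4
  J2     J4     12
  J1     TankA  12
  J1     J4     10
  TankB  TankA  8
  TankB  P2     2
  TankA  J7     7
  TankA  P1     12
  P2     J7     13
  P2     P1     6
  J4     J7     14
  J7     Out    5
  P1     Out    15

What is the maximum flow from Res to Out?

Augment Res→J2→TankA→J7→Out: bottleneck 5, flow now 5.
Augment Res→J2→TankA→P1→Out: bottleneck 5, flow now 10.
Augment Res→J1→TankA→P1→Out: bottleneck 7, flow now 17.
Augment Res→TankB→P2→P1→Out: bottleneck 2, flow now 19.
Augment Res→J1→TankA→J2→P2→P1→Out: bottleneck 1, flow now 20. (uses reverse residual edge)
No augmenting path remains; maximum flow = 20.
In the residual graph, reachable from Res: {Res, J2, J1, TankB, TankA, P2, J4, J7, P1}.
Min-cut edges: J7→Out (5), P1→Out (15); capacity 5 + 15 = 20.
This cut is saturated, so no flow can exceed 20.

20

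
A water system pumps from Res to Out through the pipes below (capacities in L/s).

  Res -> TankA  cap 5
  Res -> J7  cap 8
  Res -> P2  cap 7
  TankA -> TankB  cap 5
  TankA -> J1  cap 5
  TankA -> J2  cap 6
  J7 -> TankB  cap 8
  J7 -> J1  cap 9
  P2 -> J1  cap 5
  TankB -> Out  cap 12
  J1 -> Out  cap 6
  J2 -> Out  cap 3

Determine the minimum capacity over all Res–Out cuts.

18

Augment Res→TankA→TankB→Out: bottleneck 5, flow now 5.
Augment Res→J7→TankB→Out: bottleneck 7, flow now 12.
Augment Res→J7→J1→Out: bottleneck 1, flow now 13.
Augment Res→P2→J1→Out: bottleneck 5, flow now 18.
No augmenting path remains; maximum flow = 18.
By max-flow min-cut, the minimum cut capacity equals the max flow.
In the residual graph, reachable from Res: {Res, P2}.
Min-cut edges: Res→TankA (5), Res→J7 (8), P2→J1 (5); capacity 5 + 8 + 5 = 18.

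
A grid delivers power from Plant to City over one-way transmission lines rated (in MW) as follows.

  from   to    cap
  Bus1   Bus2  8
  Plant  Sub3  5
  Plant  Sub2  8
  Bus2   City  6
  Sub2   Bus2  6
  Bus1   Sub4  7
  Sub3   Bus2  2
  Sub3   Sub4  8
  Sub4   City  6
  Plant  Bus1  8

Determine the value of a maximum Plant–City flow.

Augment Plant→Sub3→Sub4→City: bottleneck 5, flow now 5.
Augment Plant→Sub2→Bus2→City: bottleneck 6, flow now 11.
Augment Plant→Bus1→Sub4→City: bottleneck 1, flow now 12.
No augmenting path remains; maximum flow = 12.
In the residual graph, reachable from Plant: {Plant, Sub3, Sub2, Bus1, Sub4, Bus2}.
Min-cut edges: Sub4→City (6), Bus2→City (6); capacity 6 + 6 = 12.
This cut is saturated, so no flow can exceed 12.

12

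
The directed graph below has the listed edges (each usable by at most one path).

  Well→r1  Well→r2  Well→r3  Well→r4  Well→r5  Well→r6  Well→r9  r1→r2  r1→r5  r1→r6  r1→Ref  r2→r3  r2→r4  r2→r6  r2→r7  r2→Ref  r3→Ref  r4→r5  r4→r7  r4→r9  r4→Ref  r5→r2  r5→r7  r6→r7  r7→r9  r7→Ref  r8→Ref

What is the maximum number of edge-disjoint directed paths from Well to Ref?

5

Assign every edge capacity 1; by Menger, the answer equals the max flow.
Path Well→r1→Ref (+1); total 1.
Path Well→r2→Ref (+1); total 2.
Path Well→r3→Ref (+1); total 3.
Path Well→r4→Ref (+1); total 4.
Path Well→r5→r7→Ref (+1); total 5.
No residual Well→Ref path; max flow = 5.
Certifying cut of size 5: {Well→r1, r2→Ref, r3→Ref, r4→Ref, r7→Ref}.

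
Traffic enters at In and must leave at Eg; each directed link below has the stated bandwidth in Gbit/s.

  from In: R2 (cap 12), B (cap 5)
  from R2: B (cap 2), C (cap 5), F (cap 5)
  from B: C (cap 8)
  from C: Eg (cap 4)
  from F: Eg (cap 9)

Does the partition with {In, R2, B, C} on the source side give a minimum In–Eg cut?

Yes — it is a minimum cut (capacity 9).

Given cut capacity: 5 + 4 = 9.
Augment In→R2→C→Eg: bottleneck 4, flow now 4.
Augment In→R2→F→Eg: bottleneck 5, flow now 9.
No augmenting path remains; maximum flow = 9.
Cut capacity 9 equals the max flow, so it is a minimum cut.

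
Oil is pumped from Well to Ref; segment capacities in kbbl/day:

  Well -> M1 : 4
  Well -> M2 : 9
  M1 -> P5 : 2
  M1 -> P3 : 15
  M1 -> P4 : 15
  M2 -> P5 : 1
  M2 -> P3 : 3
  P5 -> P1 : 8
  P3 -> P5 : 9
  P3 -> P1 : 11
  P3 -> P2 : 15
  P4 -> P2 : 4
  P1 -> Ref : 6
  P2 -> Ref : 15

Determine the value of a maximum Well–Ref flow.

Augment Well→M1→P5→P1→Ref: bottleneck 2, flow now 2.
Augment Well→M1→P3→P1→Ref: bottleneck 2, flow now 4.
Augment Well→M2→P5→P1→Ref: bottleneck 1, flow now 5.
Augment Well→M2→P3→P1→Ref: bottleneck 1, flow now 6.
Augment Well→M2→P3→P2→Ref: bottleneck 2, flow now 8.
No augmenting path remains; maximum flow = 8.
In the residual graph, reachable from Well: {Well, M2}.
Min-cut edges: Well→M1 (4), M2→P5 (1), M2→P3 (3); capacity 4 + 1 + 3 = 8.
This cut is saturated, so no flow can exceed 8.

8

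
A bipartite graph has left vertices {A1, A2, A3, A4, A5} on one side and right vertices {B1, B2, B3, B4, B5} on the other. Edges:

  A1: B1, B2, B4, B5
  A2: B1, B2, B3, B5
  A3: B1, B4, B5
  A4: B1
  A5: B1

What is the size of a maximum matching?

4

Unit-capacity flow: source→left, listed edges, right→sink; max matching = max flow.
Augmenting path A1→B1 (+1); matched 1.
Augmenting path A2→B2 (+1); matched 2.
Augmenting path A3→B4 (+1); matched 3.
Augmenting path A4→B1→A1→B5 (+1); matched 4.
No augmenting path remains; maximum matching = 4.
König certificate: {A1, A2, A3, B1} is a vertex cover of size 4 (every listed pair touches it), so no matching can be larger.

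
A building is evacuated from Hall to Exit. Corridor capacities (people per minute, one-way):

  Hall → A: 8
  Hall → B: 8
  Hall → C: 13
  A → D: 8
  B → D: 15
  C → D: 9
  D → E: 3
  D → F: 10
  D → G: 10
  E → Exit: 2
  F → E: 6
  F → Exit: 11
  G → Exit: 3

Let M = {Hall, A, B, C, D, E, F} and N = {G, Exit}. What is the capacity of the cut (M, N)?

23

Edges leaving {Hall, A, B, C, D, E, F}: D→G (10), E→Exit (2), F→Exit (11).
Cut capacity = 10 + 2 + 11 = 23.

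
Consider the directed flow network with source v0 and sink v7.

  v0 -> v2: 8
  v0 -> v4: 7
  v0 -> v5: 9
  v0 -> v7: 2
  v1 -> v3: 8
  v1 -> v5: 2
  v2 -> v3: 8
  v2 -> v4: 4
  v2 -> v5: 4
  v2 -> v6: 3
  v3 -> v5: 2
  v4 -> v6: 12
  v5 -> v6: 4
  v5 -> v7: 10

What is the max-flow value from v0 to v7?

Augment v0→v7: bottleneck 2, flow now 2.
Augment v0→v5→v7: bottleneck 9, flow now 11.
Augment v0→v2→v5→v7: bottleneck 1, flow now 12.
No augmenting path remains; maximum flow = 12.
In the residual graph, reachable from v0: {v0, v2, v3, v4, v5, v6}.
Min-cut edges: v0→v7 (2), v5→v7 (10); capacity 2 + 10 = 12.
This cut is saturated, so no flow can exceed 12.

12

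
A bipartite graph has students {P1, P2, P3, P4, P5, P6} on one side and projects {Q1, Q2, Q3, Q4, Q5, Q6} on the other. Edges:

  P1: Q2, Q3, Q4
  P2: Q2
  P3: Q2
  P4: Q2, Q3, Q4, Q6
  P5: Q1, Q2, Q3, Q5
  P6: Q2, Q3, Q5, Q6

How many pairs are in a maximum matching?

Unit-capacity flow: source→left, listed edges, right→sink; max matching = max flow.
Augmenting path P1→Q2 (+1); matched 1.
Augmenting path P4→Q3 (+1); matched 2.
Augmenting path P5→Q1 (+1); matched 3.
Augmenting path P6→Q5 (+1); matched 4.
Augmenting path P2→Q2→P1→Q4 (+1); matched 5.
No augmenting path remains; maximum matching = 5.
König certificate: {P1, P4, P5, P6, Q2} is a vertex cover of size 5 (every listed pair touches it), so no matching can be larger.

5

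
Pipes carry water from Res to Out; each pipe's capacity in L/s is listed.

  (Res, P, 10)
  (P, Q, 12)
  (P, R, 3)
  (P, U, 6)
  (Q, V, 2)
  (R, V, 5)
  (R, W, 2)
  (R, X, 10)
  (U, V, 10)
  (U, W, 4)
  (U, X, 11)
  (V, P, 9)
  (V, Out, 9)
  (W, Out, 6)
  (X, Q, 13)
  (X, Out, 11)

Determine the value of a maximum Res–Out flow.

10

Augment Res→P→Q→V→Out: bottleneck 2, flow now 2.
Augment Res→P→R→V→Out: bottleneck 3, flow now 5.
Augment Res→P→U→V→Out: bottleneck 4, flow now 9.
Augment Res→P→U→W→Out: bottleneck 1, flow now 10.
No augmenting path remains; maximum flow = 10.
In the residual graph, reachable from Res: {Res}.
Min-cut edges: Res→P (10); capacity 10 = 10.
This cut is saturated, so no flow can exceed 10.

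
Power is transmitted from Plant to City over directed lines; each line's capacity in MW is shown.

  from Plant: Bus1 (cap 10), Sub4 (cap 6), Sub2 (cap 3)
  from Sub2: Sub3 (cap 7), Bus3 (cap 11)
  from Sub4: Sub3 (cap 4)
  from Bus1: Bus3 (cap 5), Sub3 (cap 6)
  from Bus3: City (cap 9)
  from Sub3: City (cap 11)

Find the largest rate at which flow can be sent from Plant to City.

Augment Plant→Sub2→Bus3→City: bottleneck 3, flow now 3.
Augment Plant→Sub4→Sub3→City: bottleneck 4, flow now 7.
Augment Plant→Bus1→Bus3→City: bottleneck 5, flow now 12.
Augment Plant→Bus1→Sub3→City: bottleneck 5, flow now 17.
No augmenting path remains; maximum flow = 17.
In the residual graph, reachable from Plant: {Plant, Sub4}.
Min-cut edges: Plant→Sub2 (3), Plant→Bus1 (10), Sub4→Sub3 (4); capacity 3 + 10 + 4 = 17.
This cut is saturated, so no flow can exceed 17.

17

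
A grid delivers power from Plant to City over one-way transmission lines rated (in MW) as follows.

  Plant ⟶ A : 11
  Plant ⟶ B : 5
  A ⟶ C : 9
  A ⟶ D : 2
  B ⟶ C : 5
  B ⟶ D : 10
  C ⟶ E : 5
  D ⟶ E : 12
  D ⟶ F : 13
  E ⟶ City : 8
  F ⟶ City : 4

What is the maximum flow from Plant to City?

Augment Plant→A→C→E→City: bottleneck 5, flow now 5.
Augment Plant→A→D→E→City: bottleneck 2, flow now 7.
Augment Plant→B→D→E→City: bottleneck 1, flow now 8.
Augment Plant→B→D→F→City: bottleneck 4, flow now 12.
No augmenting path remains; maximum flow = 12.
In the residual graph, reachable from Plant: {Plant, A, C}.
Min-cut edges: Plant→B (5), A→D (2), C→E (5); capacity 5 + 2 + 5 = 12.
This cut is saturated, so no flow can exceed 12.

12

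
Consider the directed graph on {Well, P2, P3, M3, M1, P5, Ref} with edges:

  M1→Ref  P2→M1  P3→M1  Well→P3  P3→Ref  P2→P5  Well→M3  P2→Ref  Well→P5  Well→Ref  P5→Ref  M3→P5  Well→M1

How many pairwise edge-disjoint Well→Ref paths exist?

4

Assign every edge capacity 1; by Menger, the answer equals the max flow.
Path Well→Ref (+1); total 1.
Path Well→P3→Ref (+1); total 2.
Path Well→M1→Ref (+1); total 3.
Path Well→P5→Ref (+1); total 4.
No residual Well→Ref path; max flow = 4.
Certifying cut of size 4: {P5→Ref, Well→M1, Well→P3, Well→Ref}.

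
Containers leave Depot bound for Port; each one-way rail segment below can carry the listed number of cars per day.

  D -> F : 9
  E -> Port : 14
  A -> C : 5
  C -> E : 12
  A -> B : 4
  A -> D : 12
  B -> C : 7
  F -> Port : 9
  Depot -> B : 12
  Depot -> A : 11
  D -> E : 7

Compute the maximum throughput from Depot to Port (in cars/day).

18

Augment Depot→A→C→E→Port: bottleneck 5, flow now 5.
Augment Depot→A→D→E→Port: bottleneck 6, flow now 11.
Augment Depot→B→C→E→Port: bottleneck 3, flow now 14.
Augment Depot→B→C→A→D→F→Port: bottleneck 4, flow now 18. (uses reverse residual edge)
No augmenting path remains; maximum flow = 18.
In the residual graph, reachable from Depot: {Depot, B}.
Min-cut edges: Depot→A (11), B→C (7); capacity 11 + 7 = 18.
This cut is saturated, so no flow can exceed 18.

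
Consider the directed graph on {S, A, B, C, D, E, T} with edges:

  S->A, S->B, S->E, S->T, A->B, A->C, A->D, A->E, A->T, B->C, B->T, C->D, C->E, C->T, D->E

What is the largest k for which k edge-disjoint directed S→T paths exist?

Assign every edge capacity 1; by Menger, the answer equals the max flow.
Path S→T (+1); total 1.
Path S→A→T (+1); total 2.
Path S→B→T (+1); total 3.
No residual S→T path; max flow = 3.
Certifying cut of size 3: {S→A, S→B, S→T}.

3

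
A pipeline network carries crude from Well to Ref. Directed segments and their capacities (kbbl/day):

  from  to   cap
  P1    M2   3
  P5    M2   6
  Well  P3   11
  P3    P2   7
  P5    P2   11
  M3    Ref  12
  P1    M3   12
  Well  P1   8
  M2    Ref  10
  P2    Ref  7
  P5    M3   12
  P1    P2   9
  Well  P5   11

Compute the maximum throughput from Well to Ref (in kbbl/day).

Augment Well→P3→P2→Ref: bottleneck 7, flow now 7.
Augment Well→P5→M3→Ref: bottleneck 11, flow now 18.
Augment Well→P1→M3→Ref: bottleneck 1, flow now 19.
Augment Well→P1→M2→Ref: bottleneck 3, flow now 22.
Augment Well→P1→M3→P5→M2→Ref: bottleneck 4, flow now 26. (uses reverse residual edge)
No augmenting path remains; maximum flow = 26.
In the residual graph, reachable from Well: {Well, P3}.
Min-cut edges: Well→P5 (11), Well→P1 (8), P3→P2 (7); capacity 11 + 8 + 7 = 26.
This cut is saturated, so no flow can exceed 26.

26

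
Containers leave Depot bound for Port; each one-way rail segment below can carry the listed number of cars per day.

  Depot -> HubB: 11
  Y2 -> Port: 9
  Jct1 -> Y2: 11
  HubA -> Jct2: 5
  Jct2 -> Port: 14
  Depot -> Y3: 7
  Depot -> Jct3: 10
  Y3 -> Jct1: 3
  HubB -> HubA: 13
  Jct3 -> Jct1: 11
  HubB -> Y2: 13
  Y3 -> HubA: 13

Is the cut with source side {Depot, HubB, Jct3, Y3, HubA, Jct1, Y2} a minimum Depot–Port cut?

Given cut capacity: 5 + 9 = 14.
Augment Depot→HubB→Y2→Port: bottleneck 9, flow now 9.
Augment Depot→HubB→HubA→Jct2→Port: bottleneck 2, flow now 11.
Augment Depot→Y3→HubA→Jct2→Port: bottleneck 3, flow now 14.
No augmenting path remains; maximum flow = 14.
Cut capacity 14 equals the max flow, so it is a minimum cut.

Yes — it is a minimum cut (capacity 14).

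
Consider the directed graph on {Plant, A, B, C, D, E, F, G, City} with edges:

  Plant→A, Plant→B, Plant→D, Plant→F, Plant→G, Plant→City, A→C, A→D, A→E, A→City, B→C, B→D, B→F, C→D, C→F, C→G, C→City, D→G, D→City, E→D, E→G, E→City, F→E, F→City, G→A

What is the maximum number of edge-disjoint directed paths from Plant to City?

Assign every edge capacity 1; by Menger, the answer equals the max flow.
Path Plant→City (+1); total 1.
Path Plant→A→City (+1); total 2.
Path Plant→D→City (+1); total 3.
Path Plant→F→City (+1); total 4.
Path Plant→B→C→City (+1); total 5.
Path Plant→G→A→E→City (+1); total 6.
No residual Plant→City path; max flow = 6.
Certifying cut of size 6: {Plant→A, Plant→B, Plant→City, Plant→D, Plant→F, Plant→G}.

6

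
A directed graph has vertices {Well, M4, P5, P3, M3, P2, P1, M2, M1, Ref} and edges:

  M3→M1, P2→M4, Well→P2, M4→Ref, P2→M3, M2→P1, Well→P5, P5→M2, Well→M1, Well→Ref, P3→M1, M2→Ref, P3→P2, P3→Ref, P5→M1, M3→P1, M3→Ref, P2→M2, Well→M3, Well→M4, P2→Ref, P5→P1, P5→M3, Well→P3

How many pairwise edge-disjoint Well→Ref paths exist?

6

Assign every edge capacity 1; by Menger, the answer equals the max flow.
Path Well→Ref (+1); total 1.
Path Well→M4→Ref (+1); total 2.
Path Well→P3→Ref (+1); total 3.
Path Well→M3→Ref (+1); total 4.
Path Well→P2→Ref (+1); total 5.
Path Well→P5→M2→Ref (+1); total 6.
No residual Well→Ref path; max flow = 6.
Certifying cut of size 6: {Well→M3, Well→M4, Well→P2, Well→P3, Well→P5, Well→Ref}.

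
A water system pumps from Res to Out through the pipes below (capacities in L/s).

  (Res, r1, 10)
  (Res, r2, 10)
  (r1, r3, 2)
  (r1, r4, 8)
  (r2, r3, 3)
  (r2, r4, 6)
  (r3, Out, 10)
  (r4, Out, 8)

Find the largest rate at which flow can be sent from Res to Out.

Augment Res→r1→r3→Out: bottleneck 2, flow now 2.
Augment Res→r1→r4→Out: bottleneck 8, flow now 10.
Augment Res→r2→r3→Out: bottleneck 3, flow now 13.
No augmenting path remains; maximum flow = 13.
In the residual graph, reachable from Res: {Res, r1, r2, r4}.
Min-cut edges: r1→r3 (2), r2→r3 (3), r4→Out (8); capacity 2 + 3 + 8 = 13.
This cut is saturated, so no flow can exceed 13.

13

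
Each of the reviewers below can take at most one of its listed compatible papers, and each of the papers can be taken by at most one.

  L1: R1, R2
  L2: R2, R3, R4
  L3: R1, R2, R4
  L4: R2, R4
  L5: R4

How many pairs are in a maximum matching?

Unit-capacity flow: source→left, listed edges, right→sink; max matching = max flow.
Augmenting path L1→R1 (+1); matched 1.
Augmenting path L2→R2 (+1); matched 2.
Augmenting path L3→R4 (+1); matched 3.
Augmenting path L4→R2→L2→R3 (+1); matched 4.
No augmenting path remains; maximum matching = 4.
König certificate: {L2, R1, R2, R4} is a vertex cover of size 4 (every listed pair touches it), so no matching can be larger.

4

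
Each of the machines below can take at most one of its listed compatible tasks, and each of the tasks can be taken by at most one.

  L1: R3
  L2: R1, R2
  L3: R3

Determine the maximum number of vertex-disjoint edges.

Unit-capacity flow: source→left, listed edges, right→sink; max matching = max flow.
Augmenting path L1→R3 (+1); matched 1.
Augmenting path L2→R1 (+1); matched 2.
No augmenting path remains; maximum matching = 2.
König certificate: {L2, R3} is a vertex cover of size 2 (every listed pair touches it), so no matching can be larger.

2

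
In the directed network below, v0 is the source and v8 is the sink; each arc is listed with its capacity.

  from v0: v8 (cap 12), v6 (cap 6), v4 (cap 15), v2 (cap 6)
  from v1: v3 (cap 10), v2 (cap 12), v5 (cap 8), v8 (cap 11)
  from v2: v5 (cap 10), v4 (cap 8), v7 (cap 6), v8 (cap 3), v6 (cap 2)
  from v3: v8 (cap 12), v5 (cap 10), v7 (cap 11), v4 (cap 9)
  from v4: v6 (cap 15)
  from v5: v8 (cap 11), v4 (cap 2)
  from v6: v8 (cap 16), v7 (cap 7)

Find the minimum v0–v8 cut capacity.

34

Augment v0→v8: bottleneck 12, flow now 12.
Augment v0→v2→v8: bottleneck 3, flow now 15.
Augment v0→v6→v8: bottleneck 6, flow now 21.
Augment v0→v2→v5→v8: bottleneck 3, flow now 24.
Augment v0→v4→v6→v8: bottleneck 10, flow now 34.
No augmenting path remains; maximum flow = 34.
By max-flow min-cut, the minimum cut capacity equals the max flow.
In the residual graph, reachable from v0: {v0, v4, v6, v7}.
Min-cut edges: v0→v2 (6), v0→v8 (12), v6→v8 (16); capacity 6 + 12 + 16 = 34.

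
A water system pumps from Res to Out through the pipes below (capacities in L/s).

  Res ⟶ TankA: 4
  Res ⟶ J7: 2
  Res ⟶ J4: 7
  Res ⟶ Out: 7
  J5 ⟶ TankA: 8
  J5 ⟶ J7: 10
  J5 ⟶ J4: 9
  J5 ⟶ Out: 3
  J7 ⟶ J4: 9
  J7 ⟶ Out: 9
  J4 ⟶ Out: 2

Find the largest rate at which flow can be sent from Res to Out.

11

Augment Res→Out: bottleneck 7, flow now 7.
Augment Res→J7→Out: bottleneck 2, flow now 9.
Augment Res→J4→Out: bottleneck 2, flow now 11.
No augmenting path remains; maximum flow = 11.
In the residual graph, reachable from Res: {Res, TankA, J4}.
Min-cut edges: Res→J7 (2), Res→Out (7), J4→Out (2); capacity 2 + 7 + 2 = 11.
This cut is saturated, so no flow can exceed 11.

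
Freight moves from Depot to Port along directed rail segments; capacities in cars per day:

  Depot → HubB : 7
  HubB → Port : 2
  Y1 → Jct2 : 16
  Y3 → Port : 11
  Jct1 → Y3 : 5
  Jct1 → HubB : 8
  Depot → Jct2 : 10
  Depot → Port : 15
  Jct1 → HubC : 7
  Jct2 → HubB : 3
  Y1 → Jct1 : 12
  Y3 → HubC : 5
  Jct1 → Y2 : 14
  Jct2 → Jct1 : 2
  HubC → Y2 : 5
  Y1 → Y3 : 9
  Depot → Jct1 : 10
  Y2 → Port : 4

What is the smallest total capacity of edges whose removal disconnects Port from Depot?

26

Augment Depot→Port: bottleneck 15, flow now 15.
Augment Depot→HubB→Port: bottleneck 2, flow now 17.
Augment Depot→Jct1→Y3→Port: bottleneck 5, flow now 22.
Augment Depot→Jct1→Y2→Port: bottleneck 4, flow now 26.
No augmenting path remains; maximum flow = 26.
By max-flow min-cut, the minimum cut capacity equals the max flow.
In the residual graph, reachable from Depot: {Depot, Jct2, Jct1, HubC, HubB, Y2}.
Min-cut edges: Depot→Port (15), Jct1→Y3 (5), HubB→Port (2), Y2→Port (4); capacity 15 + 5 + 2 + 4 = 26.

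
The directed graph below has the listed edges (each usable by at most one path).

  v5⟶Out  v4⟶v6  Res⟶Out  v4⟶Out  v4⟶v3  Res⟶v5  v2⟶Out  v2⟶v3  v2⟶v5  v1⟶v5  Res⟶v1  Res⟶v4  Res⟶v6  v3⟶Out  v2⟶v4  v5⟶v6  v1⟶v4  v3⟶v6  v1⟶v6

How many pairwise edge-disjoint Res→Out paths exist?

Assign every edge capacity 1; by Menger, the answer equals the max flow.
Path Res→Out (+1); total 1.
Path Res→v4→Out (+1); total 2.
Path Res→v5→Out (+1); total 3.
Path Res→v1→v4→v3→Out (+1); total 4.
No residual Res→Out path; max flow = 4.
Certifying cut of size 4: {Res→Out, Res→v1, Res→v4, Res→v5}.

4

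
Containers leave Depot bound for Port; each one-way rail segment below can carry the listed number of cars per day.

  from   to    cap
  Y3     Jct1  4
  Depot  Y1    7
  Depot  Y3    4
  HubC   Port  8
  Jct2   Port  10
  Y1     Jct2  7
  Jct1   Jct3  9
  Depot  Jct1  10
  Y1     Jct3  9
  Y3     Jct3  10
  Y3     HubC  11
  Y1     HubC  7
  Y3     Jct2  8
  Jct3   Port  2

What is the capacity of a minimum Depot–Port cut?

Augment Depot→Y1→HubC→Port: bottleneck 7, flow now 7.
Augment Depot→Y3→HubC→Port: bottleneck 1, flow now 8.
Augment Depot→Y3→Jct3→Port: bottleneck 2, flow now 10.
Augment Depot→Y3→Jct2→Port: bottleneck 1, flow now 11.
Augment Depot→Jct1→Jct3→Y3→Jct2→Port: bottleneck 2, flow now 13. (uses reverse residual edge)
No augmenting path remains; maximum flow = 13.
By max-flow min-cut, the minimum cut capacity equals the max flow.
In the residual graph, reachable from Depot: {Depot, Jct1, Jct3}.
Min-cut edges: Depot→Y1 (7), Depot→Y3 (4), Jct3→Port (2); capacity 7 + 4 + 2 = 13.

13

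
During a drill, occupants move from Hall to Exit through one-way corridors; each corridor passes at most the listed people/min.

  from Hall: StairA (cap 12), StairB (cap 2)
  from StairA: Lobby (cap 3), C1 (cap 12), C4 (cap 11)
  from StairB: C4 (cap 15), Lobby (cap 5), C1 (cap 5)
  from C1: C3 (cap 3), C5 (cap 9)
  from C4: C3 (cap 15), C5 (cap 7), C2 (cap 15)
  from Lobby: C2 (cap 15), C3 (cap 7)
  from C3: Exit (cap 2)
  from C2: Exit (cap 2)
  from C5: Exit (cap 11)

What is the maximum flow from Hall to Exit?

14

Augment Hall→StairA→C1→C3→Exit: bottleneck 2, flow now 2.
Augment Hall→StairA→C1→C5→Exit: bottleneck 9, flow now 11.
Augment Hall→StairA→C4→C2→Exit: bottleneck 1, flow now 12.
Augment Hall→StairB→C4→C2→Exit: bottleneck 1, flow now 13.
Augment Hall→StairB→C4→C5→Exit: bottleneck 1, flow now 14.
No augmenting path remains; maximum flow = 14.
In the residual graph, reachable from Hall: {Hall}.
Min-cut edges: Hall→StairA (12), Hall→StairB (2); capacity 12 + 2 = 14.
This cut is saturated, so no flow can exceed 14.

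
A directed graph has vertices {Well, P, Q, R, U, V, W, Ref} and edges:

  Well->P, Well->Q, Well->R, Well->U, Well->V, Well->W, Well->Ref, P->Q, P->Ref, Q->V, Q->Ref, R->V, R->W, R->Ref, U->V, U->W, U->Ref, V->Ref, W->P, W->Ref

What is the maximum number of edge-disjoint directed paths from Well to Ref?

7

Assign every edge capacity 1; by Menger, the answer equals the max flow.
Path Well→Ref (+1); total 1.
Path Well→P→Ref (+1); total 2.
Path Well→Q→Ref (+1); total 3.
Path Well→R→Ref (+1); total 4.
Path Well→U→Ref (+1); total 5.
Path Well→V→Ref (+1); total 6.
Path Well→W→Ref (+1); total 7.
No residual Well→Ref path; max flow = 7.
Certifying cut of size 7: {Well→P, Well→Q, Well→R, Well→Ref, Well→U, Well→V, Well→W}.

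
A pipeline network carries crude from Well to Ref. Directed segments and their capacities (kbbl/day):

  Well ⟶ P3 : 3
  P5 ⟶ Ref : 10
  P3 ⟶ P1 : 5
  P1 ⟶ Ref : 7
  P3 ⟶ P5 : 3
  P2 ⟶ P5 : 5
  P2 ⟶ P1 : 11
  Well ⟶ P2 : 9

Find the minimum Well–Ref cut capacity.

Augment Well→P3→P1→Ref: bottleneck 3, flow now 3.
Augment Well→P2→P1→Ref: bottleneck 4, flow now 7.
Augment Well→P2→P5→Ref: bottleneck 5, flow now 12.
No augmenting path remains; maximum flow = 12.
By max-flow min-cut, the minimum cut capacity equals the max flow.
In the residual graph, reachable from Well: {Well}.
Min-cut edges: Well→P3 (3), Well→P2 (9); capacity 3 + 9 = 12.

12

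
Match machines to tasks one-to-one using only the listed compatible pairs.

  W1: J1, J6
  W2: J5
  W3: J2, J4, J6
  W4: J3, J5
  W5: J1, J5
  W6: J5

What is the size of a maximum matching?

5

Unit-capacity flow: source→left, listed edges, right→sink; max matching = max flow.
Augmenting path W1→J1 (+1); matched 1.
Augmenting path W2→J5 (+1); matched 2.
Augmenting path W3→J2 (+1); matched 3.
Augmenting path W4→J3 (+1); matched 4.
Augmenting path W5→J1→W1→J6 (+1); matched 5.
No augmenting path remains; maximum matching = 5.
König certificate: {W1, W3, W4, W5, J5} is a vertex cover of size 5 (every listed pair touches it), so no matching can be larger.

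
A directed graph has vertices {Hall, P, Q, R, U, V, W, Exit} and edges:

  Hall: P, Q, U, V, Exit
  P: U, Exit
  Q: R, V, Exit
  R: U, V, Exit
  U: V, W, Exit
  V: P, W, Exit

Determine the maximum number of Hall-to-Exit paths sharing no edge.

Assign every edge capacity 1; by Menger, the answer equals the max flow.
Path Hall→Exit (+1); total 1.
Path Hall→P→Exit (+1); total 2.
Path Hall→Q→Exit (+1); total 3.
Path Hall→U→Exit (+1); total 4.
Path Hall→V→Exit (+1); total 5.
No residual Hall→Exit path; max flow = 5.
Certifying cut of size 5: {Hall→Exit, Hall→P, Hall→Q, Hall→U, Hall→V}.

5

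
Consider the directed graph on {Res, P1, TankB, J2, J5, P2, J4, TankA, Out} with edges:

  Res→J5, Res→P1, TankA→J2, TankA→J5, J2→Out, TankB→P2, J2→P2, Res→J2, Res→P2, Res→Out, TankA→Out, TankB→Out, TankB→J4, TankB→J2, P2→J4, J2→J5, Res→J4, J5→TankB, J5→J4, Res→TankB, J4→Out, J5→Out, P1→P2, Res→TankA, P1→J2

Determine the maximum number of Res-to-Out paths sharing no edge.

6

Assign every edge capacity 1; by Menger, the answer equals the max flow.
Path Res→Out (+1); total 1.
Path Res→TankB→Out (+1); total 2.
Path Res→J2→Out (+1); total 3.
Path Res→J5→Out (+1); total 4.
Path Res→J4→Out (+1); total 5.
Path Res→TankA→Out (+1); total 6.
No residual Res→Out path; max flow = 6.
Certifying cut of size 6: {J2→Out, J4→Out, J5→Out, Res→Out, Res→TankA, TankB→Out}.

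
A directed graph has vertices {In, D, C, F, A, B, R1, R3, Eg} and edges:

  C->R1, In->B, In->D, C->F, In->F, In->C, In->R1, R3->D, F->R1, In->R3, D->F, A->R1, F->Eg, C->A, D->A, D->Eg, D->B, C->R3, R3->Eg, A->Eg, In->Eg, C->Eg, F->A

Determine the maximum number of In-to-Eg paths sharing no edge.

5

Assign every edge capacity 1; by Menger, the answer equals the max flow.
Path In→Eg (+1); total 1.
Path In→D→Eg (+1); total 2.
Path In→C→Eg (+1); total 3.
Path In→F→Eg (+1); total 4.
Path In→R3→Eg (+1); total 5.
No residual In→Eg path; max flow = 5.
Certifying cut of size 5: {In→C, In→D, In→Eg, In→F, In→R3}.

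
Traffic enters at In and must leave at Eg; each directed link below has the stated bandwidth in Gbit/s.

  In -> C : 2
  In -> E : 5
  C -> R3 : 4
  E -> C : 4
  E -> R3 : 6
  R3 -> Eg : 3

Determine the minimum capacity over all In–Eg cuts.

Augment In→C→R3→Eg: bottleneck 2, flow now 2.
Augment In→E→R3→Eg: bottleneck 1, flow now 3.
No augmenting path remains; maximum flow = 3.
By max-flow min-cut, the minimum cut capacity equals the max flow.
In the residual graph, reachable from In: {In, C, E, R3}.
Min-cut edges: R3→Eg (3); capacity 3 = 3.

3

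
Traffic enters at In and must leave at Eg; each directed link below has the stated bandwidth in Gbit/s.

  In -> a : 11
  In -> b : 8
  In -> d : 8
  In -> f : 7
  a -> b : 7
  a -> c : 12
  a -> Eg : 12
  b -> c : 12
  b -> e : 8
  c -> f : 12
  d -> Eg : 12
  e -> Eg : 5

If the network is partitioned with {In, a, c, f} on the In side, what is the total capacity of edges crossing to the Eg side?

Edges leaving {In, a, c, f}: In→b (8), In→d (8), a→b (7), a→Eg (12).
Cut capacity = 8 + 8 + 7 + 12 = 35.

35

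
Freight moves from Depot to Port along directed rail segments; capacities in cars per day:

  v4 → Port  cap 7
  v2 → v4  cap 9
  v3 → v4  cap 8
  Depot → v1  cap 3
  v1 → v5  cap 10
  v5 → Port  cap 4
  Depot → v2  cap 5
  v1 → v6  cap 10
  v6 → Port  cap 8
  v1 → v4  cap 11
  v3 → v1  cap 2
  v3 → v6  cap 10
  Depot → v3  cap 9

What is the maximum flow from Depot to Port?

Augment Depot→v1→v4→Port: bottleneck 3, flow now 3.
Augment Depot→v2→v4→Port: bottleneck 4, flow now 7.
Augment Depot→v3→v6→Port: bottleneck 8, flow now 15.
Augment Depot→v3→v1→v5→Port: bottleneck 1, flow now 16.
Augment Depot→v2→v4→v1→v5→Port: bottleneck 1, flow now 17. (uses reverse residual edge)
No augmenting path remains; maximum flow = 17.
In the residual graph, reachable from Depot: {Depot}.
Min-cut edges: Depot→v1 (3), Depot→v2 (5), Depot→v3 (9); capacity 3 + 5 + 9 = 17.
This cut is saturated, so no flow can exceed 17.

17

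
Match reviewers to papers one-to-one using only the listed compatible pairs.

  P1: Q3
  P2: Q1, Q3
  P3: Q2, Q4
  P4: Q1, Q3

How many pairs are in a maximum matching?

Unit-capacity flow: source→left, listed edges, right→sink; max matching = max flow.
Augmenting path P1→Q3 (+1); matched 1.
Augmenting path P2→Q1 (+1); matched 2.
Augmenting path P3→Q2 (+1); matched 3.
No augmenting path remains; maximum matching = 3.
König certificate: {P3, Q1, Q3} is a vertex cover of size 3 (every listed pair touches it), so no matching can be larger.

3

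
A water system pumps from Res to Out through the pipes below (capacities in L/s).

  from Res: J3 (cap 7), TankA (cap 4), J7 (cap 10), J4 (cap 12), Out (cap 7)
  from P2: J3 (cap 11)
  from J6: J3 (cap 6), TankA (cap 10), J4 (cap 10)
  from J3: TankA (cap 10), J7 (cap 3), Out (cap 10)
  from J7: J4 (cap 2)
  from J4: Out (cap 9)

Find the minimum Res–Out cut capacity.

Augment Res→Out: bottleneck 7, flow now 7.
Augment Res→J3→Out: bottleneck 7, flow now 14.
Augment Res→J4→Out: bottleneck 9, flow now 23.
No augmenting path remains; maximum flow = 23.
By max-flow min-cut, the minimum cut capacity equals the max flow.
In the residual graph, reachable from Res: {Res, TankA, J7, J4}.
Min-cut edges: Res→J3 (7), Res→Out (7), J4→Out (9); capacity 7 + 7 + 9 = 23.

23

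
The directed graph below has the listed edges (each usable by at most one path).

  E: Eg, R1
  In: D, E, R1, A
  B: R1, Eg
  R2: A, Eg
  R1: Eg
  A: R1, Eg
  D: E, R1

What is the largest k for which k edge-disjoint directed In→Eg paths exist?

Assign every edge capacity 1; by Menger, the answer equals the max flow.
Path In→E→Eg (+1); total 1.
Path In→A→Eg (+1); total 2.
Path In→R1→Eg (+1); total 3.
No residual In→Eg path; max flow = 3.
Certifying cut of size 3: {E→Eg, In→A, R1→Eg}.

3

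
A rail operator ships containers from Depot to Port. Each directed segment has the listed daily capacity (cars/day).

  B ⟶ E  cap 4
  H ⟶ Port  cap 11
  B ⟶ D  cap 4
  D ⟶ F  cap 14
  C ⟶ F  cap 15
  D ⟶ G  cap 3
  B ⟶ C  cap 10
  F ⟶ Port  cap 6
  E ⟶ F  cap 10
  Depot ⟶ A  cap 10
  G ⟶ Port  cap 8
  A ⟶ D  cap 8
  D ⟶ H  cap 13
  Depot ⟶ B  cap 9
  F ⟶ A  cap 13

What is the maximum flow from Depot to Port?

17

Augment Depot→A→D→F→Port: bottleneck 6, flow now 6.
Augment Depot→A→D→G→Port: bottleneck 2, flow now 8.
Augment Depot→B→D→G→Port: bottleneck 1, flow now 9.
Augment Depot→B→D→H→Port: bottleneck 3, flow now 12.
Augment Depot→B→C→F→D→H→Port: bottleneck 5, flow now 17. (uses reverse residual edge)
No augmenting path remains; maximum flow = 17.
In the residual graph, reachable from Depot: {Depot, A}.
Min-cut edges: Depot→B (9), A→D (8); capacity 9 + 8 = 17.
This cut is saturated, so no flow can exceed 17.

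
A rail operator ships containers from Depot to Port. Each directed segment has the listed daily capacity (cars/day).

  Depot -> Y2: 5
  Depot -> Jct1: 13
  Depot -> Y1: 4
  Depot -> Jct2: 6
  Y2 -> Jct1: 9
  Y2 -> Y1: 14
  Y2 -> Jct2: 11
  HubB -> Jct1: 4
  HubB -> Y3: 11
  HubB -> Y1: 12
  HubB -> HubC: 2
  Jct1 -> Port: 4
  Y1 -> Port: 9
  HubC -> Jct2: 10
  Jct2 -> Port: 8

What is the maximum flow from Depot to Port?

19

Augment Depot→Jct1→Port: bottleneck 4, flow now 4.
Augment Depot→Y1→Port: bottleneck 4, flow now 8.
Augment Depot→Jct2→Port: bottleneck 6, flow now 14.
Augment Depot→Y2→Y1→Port: bottleneck 5, flow now 19.
No augmenting path remains; maximum flow = 19.
In the residual graph, reachable from Depot: {Depot, Jct1}.
Min-cut edges: Depot→Y2 (5), Depot→Y1 (4), Depot→Jct2 (6), Jct1→Port (4); capacity 5 + 4 + 6 + 4 = 19.
This cut is saturated, so no flow can exceed 19.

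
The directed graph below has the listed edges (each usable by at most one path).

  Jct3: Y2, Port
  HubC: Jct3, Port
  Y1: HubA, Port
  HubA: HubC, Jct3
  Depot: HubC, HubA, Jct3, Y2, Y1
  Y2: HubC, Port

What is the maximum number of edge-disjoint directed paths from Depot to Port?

Assign every edge capacity 1; by Menger, the answer equals the max flow.
Path Depot→Y1→Port (+1); total 1.
Path Depot→Y2→Port (+1); total 2.
Path Depot→HubC→Port (+1); total 3.
Path Depot→Jct3→Port (+1); total 4.
No residual Depot→Port path; max flow = 4.
Certifying cut of size 4: {Depot→Y1, HubC→Port, Jct3→Port, Y2→Port}.

4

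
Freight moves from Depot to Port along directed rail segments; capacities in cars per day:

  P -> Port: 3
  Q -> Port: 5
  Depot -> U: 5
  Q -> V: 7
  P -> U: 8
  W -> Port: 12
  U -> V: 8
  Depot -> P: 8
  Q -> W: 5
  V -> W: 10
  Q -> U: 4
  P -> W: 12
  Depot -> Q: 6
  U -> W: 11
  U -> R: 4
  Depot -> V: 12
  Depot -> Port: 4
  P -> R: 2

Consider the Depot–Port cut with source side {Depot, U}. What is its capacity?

Edges leaving {Depot, U}: Depot→P (8), Depot→Q (6), Depot→V (12), Depot→Port (4), U→R (4), U→V (8), U→W (11).
Cut capacity = 8 + 6 + 12 + 4 + 4 + 8 + 11 = 53.

53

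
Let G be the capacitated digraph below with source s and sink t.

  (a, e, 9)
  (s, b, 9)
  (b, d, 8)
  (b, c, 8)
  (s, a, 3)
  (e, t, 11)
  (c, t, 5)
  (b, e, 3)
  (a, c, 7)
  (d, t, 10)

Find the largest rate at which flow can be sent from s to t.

Augment s→a→c→t: bottleneck 3, flow now 3.
Augment s→b→c→t: bottleneck 2, flow now 5.
Augment s→b→d→t: bottleneck 7, flow now 12.
No augmenting path remains; maximum flow = 12.
In the residual graph, reachable from s: {s}.
Min-cut edges: s→a (3), s→b (9); capacity 3 + 9 = 12.
This cut is saturated, so no flow can exceed 12.

12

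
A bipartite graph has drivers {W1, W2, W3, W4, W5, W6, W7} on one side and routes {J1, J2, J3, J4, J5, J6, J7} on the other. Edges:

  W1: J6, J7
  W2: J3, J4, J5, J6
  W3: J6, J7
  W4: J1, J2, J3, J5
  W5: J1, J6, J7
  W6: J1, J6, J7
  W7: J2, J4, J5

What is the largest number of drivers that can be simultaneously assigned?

Unit-capacity flow: source→left, listed edges, right→sink; max matching = max flow.
Augmenting path W1→J6 (+1); matched 1.
Augmenting path W2→J3 (+1); matched 2.
Augmenting path W3→J7 (+1); matched 3.
Augmenting path W4→J1 (+1); matched 4.
Augmenting path W7→J2 (+1); matched 5.
Augmenting path W5→J1→W4→J5 (+1); matched 6.
No augmenting path remains; maximum matching = 6.
König certificate: {W2, W4, W7, J1, J6, J7} is a vertex cover of size 6 (every listed pair touches it), so no matching can be larger.

6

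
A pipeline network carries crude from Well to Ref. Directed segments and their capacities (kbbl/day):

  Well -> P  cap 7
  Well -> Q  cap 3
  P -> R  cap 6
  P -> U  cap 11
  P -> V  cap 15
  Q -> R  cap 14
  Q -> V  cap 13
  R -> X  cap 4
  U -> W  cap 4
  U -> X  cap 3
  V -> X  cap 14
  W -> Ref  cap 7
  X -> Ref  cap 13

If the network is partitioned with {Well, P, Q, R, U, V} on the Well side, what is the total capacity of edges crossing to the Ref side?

Edges leaving {Well, P, Q, R, U, V}: R→X (4), U→W (4), U→X (3), V→X (14).
Cut capacity = 4 + 4 + 3 + 14 = 25.

25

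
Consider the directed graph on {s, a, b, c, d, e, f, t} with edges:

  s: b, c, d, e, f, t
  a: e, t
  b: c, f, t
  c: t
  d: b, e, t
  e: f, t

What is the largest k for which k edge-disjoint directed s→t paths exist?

Assign every edge capacity 1; by Menger, the answer equals the max flow.
Path s→t (+1); total 1.
Path s→b→t (+1); total 2.
Path s→c→t (+1); total 3.
Path s→d→t (+1); total 4.
Path s→e→t (+1); total 5.
No residual s→t path; max flow = 5.
Certifying cut of size 5: {s→b, s→c, s→d, s→e, s→t}.

5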